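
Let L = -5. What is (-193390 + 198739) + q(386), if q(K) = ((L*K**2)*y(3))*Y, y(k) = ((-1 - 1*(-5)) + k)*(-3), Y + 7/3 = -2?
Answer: -67787831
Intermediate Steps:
Y = -13/3 (Y = -7/3 - 2 = -13/3 ≈ -4.3333)
y(k) = -12 - 3*k (y(k) = ((-1 + 5) + k)*(-3) = (4 + k)*(-3) = -12 - 3*k)
q(K) = -455*K**2 (q(K) = ((-5*K**2)*(-12 - 3*3))*(-13/3) = ((-5*K**2)*(-12 - 9))*(-13/3) = (-5*K**2*(-21))*(-13/3) = (105*K**2)*(-13/3) = -455*K**2)
(-193390 + 198739) + q(386) = (-193390 + 198739) - 455*386**2 = 5349 - 455*148996 = 5349 - 67793180 = -67787831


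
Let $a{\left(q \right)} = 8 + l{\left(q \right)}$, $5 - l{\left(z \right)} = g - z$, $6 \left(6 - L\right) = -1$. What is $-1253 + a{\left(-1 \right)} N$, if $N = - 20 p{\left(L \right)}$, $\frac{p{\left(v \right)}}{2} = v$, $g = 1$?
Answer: $- \frac{11899}{3} \approx -3966.3$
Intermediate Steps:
$L = \frac{37}{6}$ ($L = 6 - - \frac{1}{6} = 6 + \frac{1}{6} = \frac{37}{6} \approx 6.1667$)
$p{\left(v \right)} = 2 v$
$N = - \frac{740}{3}$ ($N = - 20 \cdot 2 \cdot \frac{37}{6} = \left(-20\right) \frac{37}{3} = - \frac{740}{3} \approx -246.67$)
$l{\left(z \right)} = 4 + z$ ($l{\left(z \right)} = 5 - \left(1 - z\right) = 5 + \left(-1 + z\right) = 4 + z$)
$a{\left(q \right)} = 12 + q$ ($a{\left(q \right)} = 8 + \left(4 + q\right) = 12 + q$)
$-1253 + a{\left(-1 \right)} N = -1253 + \left(12 - 1\right) \left(- \frac{740}{3}\right) = -1253 + 11 \left(- \frac{740}{3}\right) = -1253 - \frac{8140}{3} = - \frac{11899}{3}$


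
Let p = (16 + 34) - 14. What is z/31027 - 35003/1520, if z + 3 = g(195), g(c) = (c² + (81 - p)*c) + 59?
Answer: -53411419/2482160 ≈ -21.518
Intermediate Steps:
p = 36 (p = 50 - 14 = 36)
g(c) = 59 + c² + 45*c (g(c) = (c² + (81 - 1*36)*c) + 59 = (c² + (81 - 36)*c) + 59 = (c² + 45*c) + 59 = 59 + c² + 45*c)
z = 46856 (z = -3 + (59 + 195² + 45*195) = -3 + (59 + 38025 + 8775) = -3 + 46859 = 46856)
z/31027 - 35003/1520 = 46856/31027 - 35003/1520 = -53411419/2482160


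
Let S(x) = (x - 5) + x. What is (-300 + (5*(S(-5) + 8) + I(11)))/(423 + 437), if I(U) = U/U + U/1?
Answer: -323/860 ≈ -0.37558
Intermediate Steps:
I(U) = 1 + U (I(U) = 1 + U*1 = 1 + U)
S(x) = -5 + 2*x (S(x) = (-5 + x) + x = -5 + 2*x)
(-300 + (5*(S(-5) + 8) + I(11)))/(423 + 437) = (-300 + (5*((-5 + 2*(-5)) + 8) + (1 + 11)))/(423 + 437) = (-300 + (5*((-5 - 10) + 8) + 12))/860 = (-300 + (5*(-15 + 8) + 12))*(1/860) = (-300 + (5*(-7) + 12))*(1/860) = (-300 + (-35 + 12))*(1/860) = (-300 - 23)*(1/860) = -323*1/860 = -323/860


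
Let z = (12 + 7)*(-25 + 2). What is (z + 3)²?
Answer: 188356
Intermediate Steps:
z = -437 (z = 19*(-23) = -437)
(z + 3)² = (-437 + 3)² = (-434)² = 188356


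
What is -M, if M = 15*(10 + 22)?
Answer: -480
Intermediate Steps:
M = 480 (M = 15*32 = 480)
-M = -1*480 = -480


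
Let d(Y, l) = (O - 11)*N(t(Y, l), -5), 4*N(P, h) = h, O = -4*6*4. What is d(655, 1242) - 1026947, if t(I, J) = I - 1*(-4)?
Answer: -4107253/4 ≈ -1.0268e+6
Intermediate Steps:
t(I, J) = 4 + I (t(I, J) = I + 4 = 4 + I)
O = -96 (O = -24*4 = -96)
N(P, h) = h/4
d(Y, l) = 535/4 (d(Y, l) = (-96 - 11)*((¼)*(-5)) = -107*(-5/4) = 535/4)
d(655, 1242) - 1026947 = 535/4 - 1026947 = -4107253/4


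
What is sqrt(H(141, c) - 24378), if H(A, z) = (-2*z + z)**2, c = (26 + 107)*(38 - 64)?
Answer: sqrt(11933386) ≈ 3454.5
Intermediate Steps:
c = -3458 (c = 133*(-26) = -3458)
H(A, z) = z**2 (H(A, z) = (-z)**2 = z**2)
sqrt(H(141, c) - 24378) = sqrt((-3458)**2 - 24378) = sqrt(11957764 - 24378) = sqrt(11933386)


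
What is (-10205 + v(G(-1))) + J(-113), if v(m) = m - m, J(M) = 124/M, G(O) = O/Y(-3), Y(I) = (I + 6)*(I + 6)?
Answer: -1153289/113 ≈ -10206.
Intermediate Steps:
Y(I) = (6 + I)² (Y(I) = (6 + I)*(6 + I) = (6 + I)²)
G(O) = O/9 (G(O) = O/((6 - 3)²) = O/(3²) = O/9)
v(m) = 0
(-10205 + v(G(-1))) + J(-113) = (-10205 + 0) + 124/(-113) = -10205 + 124*(-1/113) = -10205 - 124/113 = -1153289/113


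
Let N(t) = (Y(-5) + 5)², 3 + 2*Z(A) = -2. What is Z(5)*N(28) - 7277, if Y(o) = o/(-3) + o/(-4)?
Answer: -2140901/288 ≈ -7433.7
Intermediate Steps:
Z(A) = -5/2 (Z(A) = -3/2 + (½)*(-2) = -3/2 - 1 = -5/2)
Y(o) = -7*o/12 (Y(o) = o*(-⅓) + o*(-¼) = -o/3 - o/4 = -7*o/12)
N(t) = 9025/144 (N(t) = (-7/12*(-5) + 5)² = (35/12 + 5)² = (95/12)² = 9025/144)
Z(5)*N(28) - 7277 = -5/2*9025/144 - 7277 = -45125/288 - 7277 = -2140901/288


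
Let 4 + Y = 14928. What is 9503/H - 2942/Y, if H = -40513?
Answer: -130506009/302308006 ≈ -0.43170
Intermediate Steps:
Y = 14924 (Y = -4 + 14928 = 14924)
9503/H - 2942/Y = 9503/(-40513) - 2942/14924 = 9503*(-1/40513) - 2942*1/14924 = -9503/40513 - 1471/7462 = -130506009/302308006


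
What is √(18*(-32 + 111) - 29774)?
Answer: 8*I*√443 ≈ 168.38*I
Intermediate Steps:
√(18*(-32 + 111) - 29774) = √(18*79 - 29774) = √(1422 - 29774) = √(-28352) = 8*I*√443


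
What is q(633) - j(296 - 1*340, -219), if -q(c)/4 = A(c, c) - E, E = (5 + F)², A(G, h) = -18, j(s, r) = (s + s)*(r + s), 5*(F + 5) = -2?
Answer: -576784/25 ≈ -23071.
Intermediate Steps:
F = -27/5 (F = -5 + (⅕)*(-2) = -5 - ⅖ = -27/5 ≈ -5.4000)
j(s, r) = 2*s*(r + s) (j(s, r) = (2*s)*(r + s) = 2*s*(r + s))
E = 4/25 (E = (5 - 27/5)² = (-⅖)² = 4/25 ≈ 0.16000)
q(c) = 1816/25 (q(c) = -4*(-18 - 1*4/25) = -4*(-18 - 4/25) = -4*(-454/25) = 1816/25)
q(633) - j(296 - 1*340, -219) = 1816/25 - 2*(296 - 1*340)*(-219 + (296 - 1*340)) = 1816/25 - 2*(296 - 340)*(-219 + (296 - 340)) = 1816/25 - 2*(-44)*(-219 - 44) = 1816/25 - 2*(-44)*(-263) = 1816/25 - 1*23144 = 1816/25 - 23144 = -576784/25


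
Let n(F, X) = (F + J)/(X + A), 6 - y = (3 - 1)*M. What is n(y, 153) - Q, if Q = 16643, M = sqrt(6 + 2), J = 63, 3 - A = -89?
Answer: -4077466/245 - 4*sqrt(2)/245 ≈ -16643.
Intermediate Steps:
A = 92 (A = 3 - 1*(-89) = 3 + 89 = 92)
M = 2*sqrt(2) (M = sqrt(8) = 2*sqrt(2) ≈ 2.8284)
y = 6 - 4*sqrt(2) (y = 6 - (3 - 1)*2*sqrt(2) = 6 - 2*2*sqrt(2) = 6 - 4*sqrt(2) ≈ 0.34315)
n(F, X) = (63 + F)/(92 + X) (n(F, X) = (F + 63)/(X + 92) = (63 + F)/(92 + X))
n(y, 153) - Q = (63 + (6 - 4*sqrt(2)))/(92 + 153) - 1*16643 = (69 - 4*sqrt(2))/245 - 16643 = (69/245 - 4*sqrt(2)/245) - 16643 = -4077466/245 - 4*sqrt(2)/245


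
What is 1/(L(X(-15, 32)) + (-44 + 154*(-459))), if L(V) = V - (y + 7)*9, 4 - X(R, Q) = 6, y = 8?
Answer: -1/70867 ≈ -1.4111e-5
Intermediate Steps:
X(R, Q) = -2 (X(R, Q) = 4 - 1*6 = 4 - 6 = -2)
L(V) = -135 + V (L(V) = V - (8 + 7)*9 = V - 15*9 = V - 1*135 = V - 135 = -135 + V)
1/(L(X(-15, 32)) + (-44 + 154*(-459))) = 1/((-135 - 2) + (-44 + 154*(-459))) = 1/(-137 + (-44 - 70686)) = 1/(-137 - 70730) = 1/(-70867) = -1/70867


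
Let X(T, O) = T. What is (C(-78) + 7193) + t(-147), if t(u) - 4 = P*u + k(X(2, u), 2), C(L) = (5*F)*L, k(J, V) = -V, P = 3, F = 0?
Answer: 6754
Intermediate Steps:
C(L) = 0 (C(L) = (5*0)*L = 0*L = 0)
t(u) = 2 + 3*u (t(u) = 4 + (3*u - 1*2) = 4 + (3*u - 2) = 4 + (-2 + 3*u) = 2 + 3*u)
(C(-78) + 7193) + t(-147) = (0 + 7193) + (2 + 3*(-147)) = 7193 + (2 - 441) = 7193 - 439 = 6754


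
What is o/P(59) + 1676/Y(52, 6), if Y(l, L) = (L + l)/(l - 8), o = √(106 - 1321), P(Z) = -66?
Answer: 36872/29 - 3*I*√15/22 ≈ 1271.4 - 0.52813*I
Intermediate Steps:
o = 9*I*√15 (o = √(-1215) = 9*I*√15 ≈ 34.857*I)
Y(l, L) = (L + l)/(-8 + l)
o/P(59) + 1676/Y(52, 6) = (9*I*√15)/(-66) + 1676/(((6 + 52)/(-8 + 52))) = (9*I*√15)*(-1/66) + 1676/((58/44)) = -3*I*√15/22 + 1676/(((1/44)*58)) = -3*I*√15/22 + 1676/(29/22) = -3*I*√15/22 + 1676*(22/29) = -3*I*√15/22 + 36872/29 = 36872/29 - 3*I*√15/22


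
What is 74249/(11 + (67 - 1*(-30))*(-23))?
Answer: -74249/2220 ≈ -33.445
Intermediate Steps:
74249/(11 + (67 - 1*(-30))*(-23)) = 74249/(11 + (67 + 30)*(-23)) = 74249/(11 + 97*(-23)) = 74249/(11 - 2231) = 74249/(-2220) = 74249*(-1/2220) = -74249/2220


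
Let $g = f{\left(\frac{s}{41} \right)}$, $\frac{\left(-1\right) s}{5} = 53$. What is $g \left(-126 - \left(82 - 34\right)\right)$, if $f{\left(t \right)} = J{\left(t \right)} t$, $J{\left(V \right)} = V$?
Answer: $- \frac{12219150}{1681} \approx -7269.0$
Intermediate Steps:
$s = -265$ ($s = \left(-5\right) 53 = -265$)
$f{\left(t \right)} = t^{2}$ ($f{\left(t \right)} = t t = t^{2}$)
$g = \frac{70225}{1681}$ ($g = \left(- \frac{265}{41}\right)^{2} = \frac{70225}{1681} \approx 41.776$)
$g \left(-126 - \left(82 - 34\right)\right) = \frac{70225 \left(-126 - \left(82 - 34\right)\right)}{1681} = \frac{70225 \left(-126 - 48\right)}{1681} = \frac{70225}{1681} \left(-174\right) = - \frac{12219150}{1681}$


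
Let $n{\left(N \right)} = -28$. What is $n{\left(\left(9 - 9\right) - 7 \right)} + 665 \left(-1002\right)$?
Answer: $-666358$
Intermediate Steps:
$n{\left(\left(9 - 9\right) - 7 \right)} + 665 \left(-1002\right) = -28 + 665 \left(-1002\right) = -28 - 666330 = -666358$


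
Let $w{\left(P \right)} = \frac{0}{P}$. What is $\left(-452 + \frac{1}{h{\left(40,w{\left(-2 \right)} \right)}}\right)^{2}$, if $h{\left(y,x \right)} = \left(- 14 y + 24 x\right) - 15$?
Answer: $\frac{67548529801}{330625} \approx 2.0431 \cdot 10^{5}$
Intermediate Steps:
$w{\left(P \right)} = 0$
$h{\left(y,x \right)} = -15 - 14 y + 24 x$
$\left(-452 + \frac{1}{h{\left(40,w{\left(-2 \right)} \right)}}\right)^{2} = \left(-452 + \frac{1}{-15 - 560 + 24 \cdot 0}\right)^{2} = \left(-452 + \frac{1}{-15 - 560 + 0}\right)^{2} = \left(-452 + \frac{1}{-575}\right)^{2} = \left(-452 - \frac{1}{575}\right)^{2} = \left(- \frac{259901}{575}\right)^{2} = \frac{67548529801}{330625}$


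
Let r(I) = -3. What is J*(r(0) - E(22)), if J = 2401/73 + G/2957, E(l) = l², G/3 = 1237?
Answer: -3589511420/215861 ≈ -16629.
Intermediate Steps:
G = 3711 (G = 3*1237 = 3711)
J = 7370660/215861 (J = 2401/73 + 3711/2957 = 7370660/215861 ≈ 34.145)
J*(r(0) - E(22)) = 7370660*(-3 - 1*22²)/215861 = 7370660*(-3 - 1*484)/215861 = 7370660*(-3 - 484)/215861 = (7370660/215861)*(-487) = -3589511420/215861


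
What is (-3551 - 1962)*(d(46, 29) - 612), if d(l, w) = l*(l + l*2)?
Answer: -31622568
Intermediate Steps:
d(l, w) = 3*l**2 (d(l, w) = l*(l + 2*l) = l*(3*l) = 3*l**2)
(-3551 - 1962)*(d(46, 29) - 612) = (-3551 - 1962)*(3*46**2 - 612) = -5513*(3*2116 - 612) = -5513*(6348 - 612) = -5513*5736 = -31622568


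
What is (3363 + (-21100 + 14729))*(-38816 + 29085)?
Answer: 29270848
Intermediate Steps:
(3363 + (-21100 + 14729))*(-38816 + 29085) = (3363 - 6371)*(-9731) = -3008*(-9731) = 29270848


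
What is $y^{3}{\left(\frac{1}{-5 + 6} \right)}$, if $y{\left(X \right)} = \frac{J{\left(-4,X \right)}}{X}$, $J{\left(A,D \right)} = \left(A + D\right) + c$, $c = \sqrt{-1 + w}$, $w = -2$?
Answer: $24 i \sqrt{3} \approx 41.569 i$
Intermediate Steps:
$c = i \sqrt{3}$ ($c = \sqrt{-1 - 2} = \sqrt{-3} = i \sqrt{3} \approx 1.732 i$)
$J{\left(A,D \right)} = A + D + i \sqrt{3}$ ($J{\left(A,D \right)} = \left(A + D\right) + i \sqrt{3} = A + D + i \sqrt{3}$)
$y{\left(X \right)} = \frac{-4 + X + i \sqrt{3}}{X}$
$y^{3}{\left(\frac{1}{-5 + 6} \right)} = \left(\frac{-4 + \frac{1}{-5 + 6} + i \sqrt{3}}{\frac{1}{-5 + 6}}\right)^{3} = \left(\frac{-4 + 1^{-1} + i \sqrt{3}}{1^{-1}}\right)^{3} = \left(\frac{-4 + 1 + i \sqrt{3}}{1}\right)^{3} = \left(1 \left(-3 + i \sqrt{3}\right)\right)^{3} = \left(-3 + i \sqrt{3}\right)^{3}$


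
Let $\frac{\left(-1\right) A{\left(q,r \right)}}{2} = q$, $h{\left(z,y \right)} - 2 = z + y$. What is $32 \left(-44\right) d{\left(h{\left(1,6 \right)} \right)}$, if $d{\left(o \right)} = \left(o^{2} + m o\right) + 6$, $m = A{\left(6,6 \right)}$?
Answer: $29568$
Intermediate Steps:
$h{\left(z,y \right)} = 2 + y + z$ ($h{\left(z,y \right)} = 2 + \left(z + y\right) = 2 + \left(y + z\right) = 2 + y + z$)
$A{\left(q,r \right)} = - 2 q$
$m = -12$ ($m = \left(-2\right) 6 = -12$)
$d{\left(o \right)} = 6 + o^{2} - 12 o$ ($d{\left(o \right)} = \left(o^{2} - 12 o\right) + 6 = 6 + o^{2} - 12 o$)
$32 \left(-44\right) d{\left(h{\left(1,6 \right)} \right)} = 32 \left(-44\right) \left(6 + \left(2 + 6 + 1\right)^{2} - 12 \left(2 + 6 + 1\right)\right) = - 1408 \left(6 + 9^{2} - 108\right) = - 1408 \left(6 + 81 - 108\right) = \left(-1408\right) \left(-21\right) = 29568$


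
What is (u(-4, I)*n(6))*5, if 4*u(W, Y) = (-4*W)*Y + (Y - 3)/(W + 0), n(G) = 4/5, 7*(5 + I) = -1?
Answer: -321/4 ≈ -80.250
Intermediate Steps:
I = -36/7 (I = -5 + (⅐)*(-1) = -5 - ⅐ = -36/7 ≈ -5.1429)
n(G) = ⅘ (n(G) = 4*(⅕) = ⅘)
u(W, Y) = -W*Y + (-3 + Y)/(4*W) (u(W, Y) = ((-4*W)*Y + (Y - 3)/(W + 0))/4 = (-4*W*Y + (-3 + Y)/W)/4 = ((-3 + Y)/W - 4*W*Y)/4 = -W*Y + (-3 + Y)/(4*W))
(u(-4, I)*n(6))*5 = (((¼)*(-3 - 36/7 - 4*(-36/7)*(-4)²)/(-4))*(⅘))*5 = (((¼)*(-¼)*(-3 - 36/7 - 4*(-36/7)*16))*(⅘))*5 = (((¼)*(-¼)*(-3 - 36/7 + 2304/7))*(⅘))*5 = (((¼)*(-¼)*321)*(⅘))*5 = -321/16*⅘*5 = -321/20*5 = -321/4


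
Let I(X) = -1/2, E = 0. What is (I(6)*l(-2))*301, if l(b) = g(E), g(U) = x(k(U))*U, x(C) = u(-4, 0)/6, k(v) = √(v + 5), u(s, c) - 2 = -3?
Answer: 0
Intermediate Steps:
u(s, c) = -1 (u(s, c) = 2 - 3 = -1)
k(v) = √(5 + v)
x(C) = -⅙ (x(C) = -1/6 = -1*⅙ = -⅙)
g(U) = -U/6
l(b) = 0 (l(b) = -⅙*0 = 0)
I(X) = -½ (I(X) = -1*½ = -½)
(I(6)*l(-2))*301 = -½*0*301 = 0*301 = 0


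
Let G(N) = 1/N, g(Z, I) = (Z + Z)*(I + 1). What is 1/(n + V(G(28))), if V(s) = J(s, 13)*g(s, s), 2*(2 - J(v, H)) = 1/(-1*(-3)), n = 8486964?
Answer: 2352/19961339647 ≈ 1.1783e-7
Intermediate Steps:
g(Z, I) = 2*Z*(1 + I) (g(Z, I) = (2*Z)*(1 + I) = 2*Z*(1 + I))
J(v, H) = 11/6 (J(v, H) = 2 - 1/(2*((-1*(-3)))) = 2 - ½/3 = 2 - ½*⅓ = 2 - ⅙ = 11/6)
V(s) = 11*s*(1 + s)/3 (V(s) = 11*(2*s*(1 + s))/6 = 11*s*(1 + s)/3)
1/(n + V(G(28))) = 1/(8486964 + (11/3)*(1 + 1/28)/28) = 1/(8486964 + (11/3)*(1/28)*(1 + 1/28)) = 1/(8486964 + (11/3)*(1/28)*(29/28)) = 1/(8486964 + 319/2352) = 1/(19961339647/2352) = 2352/19961339647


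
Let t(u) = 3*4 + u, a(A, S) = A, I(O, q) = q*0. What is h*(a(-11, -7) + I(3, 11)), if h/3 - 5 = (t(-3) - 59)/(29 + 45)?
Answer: -5280/37 ≈ -142.70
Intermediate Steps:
I(O, q) = 0
t(u) = 12 + u
h = 480/37 (h = 15 + 3*(((12 - 3) - 59)/(29 + 45)) = 15 + 3*((9 - 59)/74) = 15 + 3*(-50*1/74) = 15 + 3*(-25/37) = 15 - 75/37 = 480/37 ≈ 12.973)
h*(a(-11, -7) + I(3, 11)) = 480*(-11 + 0)/37 = (480/37)*(-11) = -5280/37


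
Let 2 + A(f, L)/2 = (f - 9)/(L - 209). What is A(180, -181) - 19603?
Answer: -1274512/65 ≈ -19608.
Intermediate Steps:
A(f, L) = -4 + 2*(-9 + f)/(-209 + L) (A(f, L) = -4 + 2*((f - 9)/(L - 209)) = -4 + 2*((-9 + f)/(-209 + L)) = -4 + 2*(-9 + f)/(-209 + L))
A(180, -181) - 19603 = 2*(409 + 180 - 2*(-181))/(-209 - 181) - 19603 = 2*(409 + 180 + 362)/(-390) - 19603 = 2*(-1/390)*951 - 19603 = -317/65 - 19603 = -1274512/65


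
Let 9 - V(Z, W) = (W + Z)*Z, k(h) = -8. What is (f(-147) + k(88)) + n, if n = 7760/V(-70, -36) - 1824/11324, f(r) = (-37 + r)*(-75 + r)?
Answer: 45095786656/1104239 ≈ 40839.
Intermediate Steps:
V(Z, W) = 9 - Z*(W + Z) (V(Z, W) = 9 - (W + Z)*Z = 9 - Z*(W + Z))
f(r) = (-75 + r)*(-37 + r)
n = -1334104/1104239 (n = 7760/(9 - 1*(-70)² - 1*(-36)*(-70)) - 1824/11324 = 7760/(9 - 1*4900 - 2520) - 1824*1/11324 = 7760/(9 - 4900 - 2520) - 24/149 = 7760/(-7411) - 24/149 = 7760*(-1/7411) - 24/149 = -7760/7411 - 24/149 = -1334104/1104239 ≈ -1.2082)
(f(-147) + k(88)) + n = ((2775 + (-147)² - 112*(-147)) - 8) - 1334104/1104239 = ((2775 + 21609 + 16464) - 8) - 1334104/1104239 = (40848 - 8) - 1334104/1104239 = 40840 - 1334104/1104239 = 45095786656/1104239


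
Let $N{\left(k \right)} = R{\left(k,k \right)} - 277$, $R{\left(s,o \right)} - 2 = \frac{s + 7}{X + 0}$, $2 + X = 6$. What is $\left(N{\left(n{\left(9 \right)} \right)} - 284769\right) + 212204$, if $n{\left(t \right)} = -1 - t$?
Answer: $- \frac{291363}{4} \approx -72841.0$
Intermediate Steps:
$X = 4$ ($X = -2 + 6 = 4$)
$R{\left(s,o \right)} = \frac{15}{4} + \frac{s}{4}$ ($R{\left(s,o \right)} = 2 + \frac{s + 7}{4 + 0} = 2 + \frac{7 + s}{4} = 2 + \left(7 + s\right) \frac{1}{4} = 2 + \left(\frac{7}{4} + \frac{s}{4}\right) = \frac{15}{4} + \frac{s}{4}$)
$N{\left(k \right)} = - \frac{1093}{4} + \frac{k}{4}$ ($N{\left(k \right)} = \left(\frac{15}{4} + \frac{k}{4}\right) - 277 = - \frac{1093}{4} + \frac{k}{4}$)
$\left(N{\left(n{\left(9 \right)} \right)} - 284769\right) + 212204 = \left(\left(- \frac{1093}{4} + \frac{-1 - 9}{4}\right) - 284769\right) + 212204 = \left(\left(- \frac{1093}{4} + \frac{1}{4} \left(-10\right)\right) - 284769\right) + 212204 = \left(\left(- \frac{1093}{4} - \frac{5}{2}\right) - 284769\right) + 212204 = \left(- \frac{1103}{4} - 284769\right) + 212204 = - \frac{1140179}{4} + 212204 = - \frac{291363}{4}$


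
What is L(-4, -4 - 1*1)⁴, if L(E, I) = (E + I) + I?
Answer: 38416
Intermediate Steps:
L(E, I) = E + 2*I
L(-4, -4 - 1*1)⁴ = (-4 + 2*(-4 - 1*1))⁴ = (-4 + 2*(-4 - 1))⁴ = (-4 + 2*(-5))⁴ = (-4 - 10)⁴ = (-14)⁴ = 38416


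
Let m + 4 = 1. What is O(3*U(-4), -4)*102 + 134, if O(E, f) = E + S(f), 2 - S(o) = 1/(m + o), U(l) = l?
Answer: -6100/7 ≈ -871.43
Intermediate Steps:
m = -3 (m = -4 + 1 = -3)
S(o) = 2 - 1/(-3 + o)
O(E, f) = E + (-7 + 2*f)/(-3 + f)
O(3*U(-4), -4)*102 + 134 = ((-7 + 2*(-4) + (3*(-4))*(-3 - 4))/(-3 - 4))*102 + 134 = ((-7 - 8 - 12*(-7))/(-7))*102 + 134 = -(-7 - 8 + 84)/7*102 + 134 = -1/7*69*102 + 134 = -69/7*102 + 134 = -7038/7 + 134 = -6100/7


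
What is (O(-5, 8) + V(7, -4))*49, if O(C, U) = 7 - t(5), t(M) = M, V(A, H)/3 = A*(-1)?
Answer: -931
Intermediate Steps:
V(A, H) = -3*A (V(A, H) = 3*(A*(-1)) = 3*(-A) = -3*A)
O(C, U) = 2 (O(C, U) = 7 - 1*5 = 7 - 5 = 2)
(O(-5, 8) + V(7, -4))*49 = (2 - 3*7)*49 = (2 - 21)*49 = -19*49 = -931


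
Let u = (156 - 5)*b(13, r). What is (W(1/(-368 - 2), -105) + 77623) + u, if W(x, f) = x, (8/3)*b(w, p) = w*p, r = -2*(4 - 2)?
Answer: 13815522/185 ≈ 74679.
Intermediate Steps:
r = -4 (r = -2*2 = -4)
b(w, p) = 3*p*w/8 (b(w, p) = 3*(w*p)/8 = 3*(p*w)/8 = 3*p*w/8)
u = -5889/2 (u = (156 - 5)*((3/8)*(-4)*13) = 151*(-39/2) = -5889/2 ≈ -2944.5)
(W(1/(-368 - 2), -105) + 77623) + u = (1/(-368 - 2) + 77623) - 5889/2 = (1/(-370) + 77623) - 5889/2 = (-1/370 + 77623) - 5889/2 = 28720509/370 - 5889/2 = 13815522/185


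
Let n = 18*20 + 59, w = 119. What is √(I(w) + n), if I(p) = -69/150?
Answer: √41854/10 ≈ 20.458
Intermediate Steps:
I(p) = -23/50 (I(p) = -69*1/150 = -23/50)
n = 419 (n = 360 + 59 = 419)
√(I(w) + n) = √(-23/50 + 419) = √(20927/50) = √41854/10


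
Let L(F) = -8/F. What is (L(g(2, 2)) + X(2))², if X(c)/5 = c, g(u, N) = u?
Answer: 36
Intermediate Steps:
X(c) = 5*c
(L(g(2, 2)) + X(2))² = (-8/2 + 5*2)² = (-8*½ + 10)² = (-4 + 10)² = 6² = 36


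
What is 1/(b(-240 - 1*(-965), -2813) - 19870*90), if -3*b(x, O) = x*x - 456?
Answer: -3/5890069 ≈ -5.0933e-7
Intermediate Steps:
b(x, O) = 152 - x²/3 (b(x, O) = -(x*x - 456)/3 = -(x² - 456)/3 = -(-456 + x²)/3 = 152 - x²/3)
1/(b(-240 - 1*(-965), -2813) - 19870*90) = 1/((152 - (-240 - 1*(-965))²/3) - 19870*90) = 1/((152 - (-240 + 965)²/3) - 1788300) = 1/((152 - ⅓*725²) - 1788300) = 1/((152 - ⅓*525625) - 1788300) = 1/((152 - 525625/3) - 1788300) = 1/(-525169/3 - 1788300) = 1/(-5890069/3) = -3/5890069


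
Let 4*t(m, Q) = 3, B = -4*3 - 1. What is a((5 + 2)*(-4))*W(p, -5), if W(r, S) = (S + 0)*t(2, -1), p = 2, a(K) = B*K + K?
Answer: -1260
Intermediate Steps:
B = -13 (B = -12 - 1 = -13)
t(m, Q) = ¾ (t(m, Q) = (¼)*3 = ¾)
a(K) = -12*K (a(K) = -13*K + K = -12*K)
W(r, S) = 3*S/4 (W(r, S) = (S + 0)*(¾) = S*(¾) = 3*S/4)
a((5 + 2)*(-4))*W(p, -5) = (-12*(5 + 2)*(-4))*((¾)*(-5)) = -84*(-4)*(-15/4) = -12*(-28)*(-15/4) = 336*(-15/4) = -1260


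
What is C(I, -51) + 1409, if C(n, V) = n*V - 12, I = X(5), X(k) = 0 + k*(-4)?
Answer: 2417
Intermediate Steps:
X(k) = -4*k (X(k) = 0 - 4*k = -4*k)
I = -20 (I = -4*5 = -20)
C(n, V) = -12 + V*n (C(n, V) = V*n - 12 = -12 + V*n)
C(I, -51) + 1409 = (-12 - 51*(-20)) + 1409 = (-12 + 1020) + 1409 = 1008 + 1409 = 2417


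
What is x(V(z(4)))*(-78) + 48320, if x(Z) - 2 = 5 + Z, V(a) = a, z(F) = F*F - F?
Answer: 46838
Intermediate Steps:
z(F) = F**2 - F
x(Z) = 7 + Z (x(Z) = 2 + (5 + Z) = 7 + Z)
x(V(z(4)))*(-78) + 48320 = (7 + 4*(-1 + 4))*(-78) + 48320 = (7 + 4*3)*(-78) + 48320 = (7 + 12)*(-78) + 48320 = 19*(-78) + 48320 = -1482 + 48320 = 46838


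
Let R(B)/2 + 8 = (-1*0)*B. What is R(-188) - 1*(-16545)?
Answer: 16529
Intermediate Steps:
R(B) = -16 (R(B) = -16 + 2*((-1*0)*B) = -16 + 2*(0*B) = -16 + 2*0 = -16 + 0 = -16)
R(-188) - 1*(-16545) = -16 - 1*(-16545) = -16 + 16545 = 16529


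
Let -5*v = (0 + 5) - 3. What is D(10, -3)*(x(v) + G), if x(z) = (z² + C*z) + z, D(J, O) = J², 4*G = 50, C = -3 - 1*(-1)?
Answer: 1306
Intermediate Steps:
C = -2 (C = -3 + 1 = -2)
G = 25/2 (G = (¼)*50 = 25/2 ≈ 12.500)
v = -⅖ (v = -((0 + 5) - 3)/5 = -(5 - 3)/5 = -⅕*2 = -⅖ ≈ -0.40000)
x(z) = z² - z (x(z) = (z² - 2*z) + z = z² - z)
D(10, -3)*(x(v) + G) = 10²*(-2*(-1 - ⅖)/5 + 25/2) = 100*(-⅖*(-7/5) + 25/2) = 100*(14/25 + 25/2) = 100*(653/50) = 1306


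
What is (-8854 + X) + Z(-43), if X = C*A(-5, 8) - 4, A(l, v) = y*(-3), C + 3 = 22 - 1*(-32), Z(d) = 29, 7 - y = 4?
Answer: -9288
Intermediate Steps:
y = 3 (y = 7 - 1*4 = 7 - 4 = 3)
C = 51 (C = -3 + (22 - 1*(-32)) = -3 + (22 + 32) = -3 + 54 = 51)
A(l, v) = -9 (A(l, v) = 3*(-3) = -9)
X = -463 (X = 51*(-9) - 4 = -459 - 4 = -463)
(-8854 + X) + Z(-43) = (-8854 - 463) + 29 = -9317 + 29 = -9288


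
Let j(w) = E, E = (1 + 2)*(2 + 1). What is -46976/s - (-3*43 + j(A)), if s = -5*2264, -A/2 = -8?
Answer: 175672/1415 ≈ 124.15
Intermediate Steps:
A = 16 (A = -2*(-8) = 16)
E = 9 (E = 3*3 = 9)
j(w) = 9
s = -11320
-46976/s - (-3*43 + j(A)) = -46976/(-11320) - (-3*43 + 9) = -46976*(-1/11320) - (-129 + 9) = 5872/1415 - 1*(-120) = 5872/1415 + 120 = 175672/1415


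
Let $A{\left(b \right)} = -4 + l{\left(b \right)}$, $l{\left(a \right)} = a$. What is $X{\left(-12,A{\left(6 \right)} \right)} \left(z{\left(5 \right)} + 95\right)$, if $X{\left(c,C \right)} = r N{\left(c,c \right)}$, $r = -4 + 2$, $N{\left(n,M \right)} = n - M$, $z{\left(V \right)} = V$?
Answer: $0$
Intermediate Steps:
$r = -2$
$A{\left(b \right)} = -4 + b$
$X{\left(c,C \right)} = 0$ ($X{\left(c,C \right)} = - 2 \left(c - c\right) = \left(-2\right) 0 = 0$)
$X{\left(-12,A{\left(6 \right)} \right)} \left(z{\left(5 \right)} + 95\right) = 0 \left(5 + 95\right) = 0 \cdot 100 = 0$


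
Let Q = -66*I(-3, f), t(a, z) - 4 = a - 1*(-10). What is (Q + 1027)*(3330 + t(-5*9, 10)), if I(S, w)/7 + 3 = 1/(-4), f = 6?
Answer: 16683043/2 ≈ 8.3415e+6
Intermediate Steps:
t(a, z) = 14 + a (t(a, z) = 4 + (a - 1*(-10)) = 4 + (a + 10) = 4 + (10 + a) = 14 + a)
I(S, w) = -91/4 (I(S, w) = -21 + 7/(-4) = -21 + 7*(-¼) = -21 - 7/4 = -91/4)
Q = 3003/2 (Q = -66*(-91/4) = 3003/2 ≈ 1501.5)
(Q + 1027)*(3330 + t(-5*9, 10)) = (3003/2 + 1027)*(3330 + (14 - 5*9)) = 5057*(3330 + (14 - 45))/2 = 5057*(3330 - 31)/2 = (5057/2)*3299 = 16683043/2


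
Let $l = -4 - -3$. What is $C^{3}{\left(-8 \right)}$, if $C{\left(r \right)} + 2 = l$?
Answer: $-27$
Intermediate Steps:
$l = -1$ ($l = -4 + 3 = -1$)
$C{\left(r \right)} = -3$ ($C{\left(r \right)} = -2 - 1 = -3$)
$C^{3}{\left(-8 \right)} = \left(-3\right)^{3} = -27$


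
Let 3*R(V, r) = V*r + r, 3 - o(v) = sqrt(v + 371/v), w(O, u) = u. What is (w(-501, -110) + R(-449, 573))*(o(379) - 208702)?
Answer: 17880912922 + 171356*sqrt(13645137)/379 ≈ 1.7883e+10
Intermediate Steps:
o(v) = 3 - sqrt(v + 371/v)
R(V, r) = r/3 + V*r/3 (R(V, r) = (V*r + r)/3 = (r + V*r)/3 = r/3 + V*r/3)
(w(-501, -110) + R(-449, 573))*(o(379) - 208702) = (-110 + (1/3)*573*(1 - 449))*((3 - sqrt(379 + 371/379)) - 208702) = (-110 + (1/3)*573*(-448))*((3 - sqrt(379 + 371*(1/379))) - 208702) = (-110 - 85568)*((3 - sqrt(379 + 371/379)) - 208702) = -85678*((3 - sqrt(144012/379)) - 208702) = -85678*((3 - 2*sqrt(13645137)/379) - 208702) = -85678*(-208699 - 2*sqrt(13645137)/379) = 17880912922 + 171356*sqrt(13645137)/379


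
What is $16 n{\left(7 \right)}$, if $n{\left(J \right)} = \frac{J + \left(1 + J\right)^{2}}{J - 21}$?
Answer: $- \frac{568}{7} \approx -81.143$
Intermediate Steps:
$n{\left(J \right)} = \frac{J + \left(1 + J\right)^{2}}{-21 + J}$
$16 n{\left(7 \right)} = 16 \frac{7 + \left(1 + 7\right)^{2}}{-21 + 7} = 16 \frac{7 + 8^{2}}{-14} = 16 \left(- \frac{7 + 64}{14}\right) = 16 \left(\left(- \frac{1}{14}\right) 71\right) = 16 \left(- \frac{71}{14}\right) = - \frac{568}{7}$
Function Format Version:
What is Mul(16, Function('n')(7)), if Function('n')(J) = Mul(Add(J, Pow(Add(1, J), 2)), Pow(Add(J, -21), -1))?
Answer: Rational(-568, 7) ≈ -81.143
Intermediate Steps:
Function('n')(J) = Mul(Pow(Add(-21, J), -1), Add(J, Pow(Add(1, J), 2))) (Function('n')(J) = Mul(Add(J, Pow(Add(1, J), 2)), Pow(Add(-21, J), -1)) = Mul(Pow(Add(-21, J), -1), Add(J, Pow(Add(1, J), 2))))
Mul(16, Function('n')(7)) = Mul(16, Mul(Pow(Add(-21, 7), -1), Add(7, Pow(Add(1, 7), 2)))) = Mul(16, Mul(Pow(-14, -1), Add(7, Pow(8, 2)))) = Mul(16, Mul(Rational(-1, 14), Add(7, 64))) = Mul(16, Mul(Rational(-1, 14), 71)) = Mul(16, Rational(-71, 14)) = Rational(-568, 7)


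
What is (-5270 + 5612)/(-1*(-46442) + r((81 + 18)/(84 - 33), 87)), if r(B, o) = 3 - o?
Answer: 171/23179 ≈ 0.0073774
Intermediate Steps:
(-5270 + 5612)/(-1*(-46442) + r((81 + 18)/(84 - 33), 87)) = (-5270 + 5612)/(-1*(-46442) + (3 - 1*87)) = 342/(46442 + (3 - 87)) = 342/(46442 - 84) = 342/46358 = 342*(1/46358) = 171/23179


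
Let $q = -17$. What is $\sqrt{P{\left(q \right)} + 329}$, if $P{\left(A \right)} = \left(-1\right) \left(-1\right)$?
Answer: $\sqrt{330} \approx 18.166$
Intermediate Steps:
$P{\left(A \right)} = 1$
$\sqrt{P{\left(q \right)} + 329} = \sqrt{1 + 329} = \sqrt{330}$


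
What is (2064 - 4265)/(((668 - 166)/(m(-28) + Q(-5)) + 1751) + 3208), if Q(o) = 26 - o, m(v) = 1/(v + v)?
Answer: -3818735/8631977 ≈ -0.44239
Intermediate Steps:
m(v) = 1/(2*v)
(2064 - 4265)/(((668 - 166)/(m(-28) + Q(-5)) + 1751) + 3208) = (2064 - 4265)/(((668 - 166)/((½)/(-28) + (26 - 1*(-5))) + 1751) + 3208) = -2201/((502/((½)*(-1/28) + (26 + 5)) + 1751) + 3208) = -2201/((502/(-1/56 + 31) + 1751) + 3208) = -2201/((502/(1735/56) + 1751) + 3208) = -2201/((502*(56/1735) + 1751) + 3208) = -2201/((28112/1735 + 1751) + 3208) = -2201/(3066097/1735 + 3208) = -2201/8631977/1735 = -2201*1735/8631977 = -3818735/8631977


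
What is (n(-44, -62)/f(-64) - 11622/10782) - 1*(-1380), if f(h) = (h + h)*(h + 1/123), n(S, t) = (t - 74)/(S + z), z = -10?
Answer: 110138746063/79873056 ≈ 1378.9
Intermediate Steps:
n(S, t) = (-74 + t)/(-10 + S) (n(S, t) = (t - 74)/(S - 10) = (-74 + t)/(-10 + S))
f(h) = 2*h*(1/123 + h) (f(h) = (2*h)*(h + 1/123) = (2*h)*(1/123 + h) = 2*h*(1/123 + h))
(n(-44, -62)/f(-64) - 11622/10782) - 1*(-1380) = (((-74 - 62)/(-10 - 44))/(((2/123)*(-64)*(1 + 123*(-64)))) - 11622/10782) - 1*(-1380) = ((-136/(-54))/(((2/123)*(-64)*(1 - 7872))) - 11622*1/10782) + 1380 = ((-1/54*(-136))/(((2/123)*(-64)*(-7871))) - 1937/1797) + 1380 = (68/(27*(1007488/123)) - 1937/1797) + 1380 = ((68/27)*(123/1007488) - 1937/1797) + 1380 = (41/133344 - 1937/1797) + 1380 = -86071217/79873056 + 1380 = 110138746063/79873056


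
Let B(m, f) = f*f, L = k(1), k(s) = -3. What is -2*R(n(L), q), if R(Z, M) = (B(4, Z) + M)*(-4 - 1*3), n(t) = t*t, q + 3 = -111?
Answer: -462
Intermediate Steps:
q = -114 (q = -3 - 111 = -114)
L = -3
B(m, f) = f²
n(t) = t²
R(Z, M) = -7*M - 7*Z² (R(Z, M) = (Z² + M)*(-4 - 1*3) = (M + Z²)*(-4 - 3) = (M + Z²)*(-7) = -7*M - 7*Z²)
-2*R(n(L), q) = -2*(-7*(-114) - 7*((-3)²)²) = -2*(798 - 7*9²) = -2*(798 - 7*81) = -2*(798 - 567) = -2*231 = -462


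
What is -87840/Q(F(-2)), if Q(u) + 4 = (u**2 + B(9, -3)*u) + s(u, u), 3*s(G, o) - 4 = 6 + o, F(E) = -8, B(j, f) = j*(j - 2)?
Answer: 26352/133 ≈ 198.14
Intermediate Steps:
B(j, f) = j*(-2 + j)
s(G, o) = 10/3 + o/3 (s(G, o) = 4/3 + (6 + o)/3 = 4/3 + (2 + o/3) = 10/3 + o/3)
Q(u) = -2/3 + u**2 + 190*u/3 (Q(u) = -4 + ((u**2 + (9*(-2 + 9))*u) + (10/3 + u/3)) = -4 + ((u**2 + (9*7)*u) + (10/3 + u/3)) = -4 + ((u**2 + 63*u) + (10/3 + u/3)) = -4 + (10/3 + u**2 + 190*u/3) = -2/3 + u**2 + 190*u/3)
-87840/Q(F(-2)) = -87840/(-2/3 + (-8)**2 + (190/3)*(-8)) = -87840/(-2/3 + 64 - 1520/3) = -87840/(-1330/3) = -87840*(-3)/1330 = -16*(-1647/133) = 26352/133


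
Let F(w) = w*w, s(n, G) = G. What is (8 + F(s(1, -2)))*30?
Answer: 360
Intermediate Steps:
F(w) = w**2
(8 + F(s(1, -2)))*30 = (8 + (-2)**2)*30 = (8 + 4)*30 = 12*30 = 360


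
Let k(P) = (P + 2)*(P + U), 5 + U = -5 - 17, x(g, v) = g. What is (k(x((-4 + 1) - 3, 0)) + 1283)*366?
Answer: 517890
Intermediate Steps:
U = -27 (U = -5 + (-5 - 17) = -5 - 22 = -27)
k(P) = (-27 + P)*(2 + P) (k(P) = (P + 2)*(P - 27) = (2 + P)*(-27 + P) = (-27 + P)*(2 + P))
(k(x((-4 + 1) - 3, 0)) + 1283)*366 = ((-54 + ((-4 + 1) - 3)² - 25*((-4 + 1) - 3)) + 1283)*366 = ((-54 + (-3 - 3)² - 25*(-3 - 3)) + 1283)*366 = ((-54 + (-6)² - 25*(-6)) + 1283)*366 = ((-54 + 36 + 150) + 1283)*366 = (132 + 1283)*366 = 1415*366 = 517890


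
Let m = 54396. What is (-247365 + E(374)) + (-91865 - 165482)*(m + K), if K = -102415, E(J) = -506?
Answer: 12357297722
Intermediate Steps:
(-247365 + E(374)) + (-91865 - 165482)*(m + K) = (-247365 - 506) + (-91865 - 165482)*(54396 - 102415) = -247871 - 257347*(-48019) = -247871 + 12357545593 = 12357297722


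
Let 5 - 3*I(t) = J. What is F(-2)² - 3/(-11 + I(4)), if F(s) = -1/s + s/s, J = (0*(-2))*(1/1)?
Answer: 18/7 ≈ 2.5714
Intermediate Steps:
J = 0 (J = 0*(1*1) = 0*1 = 0)
I(t) = 5/3 (I(t) = 5/3 - ⅓*0 = 5/3 + 0 = 5/3)
F(s) = 1 - 1/s (F(s) = -1/s + 1 = 1 - 1/s)
F(-2)² - 3/(-11 + I(4)) = ((-1 - 2)/(-2))² - 3/(-11 + 5/3) = (-½*(-3))² - 3/(-28/3) = (3/2)² - 3/28*(-3) = 9/4 + 9/28 = 18/7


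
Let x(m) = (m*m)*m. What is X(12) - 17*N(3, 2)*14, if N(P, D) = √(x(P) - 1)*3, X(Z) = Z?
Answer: 12 - 714*√26 ≈ -3628.7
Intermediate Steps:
x(m) = m³ (x(m) = m²*m = m³)
N(P, D) = 3*√(-1 + P³) (N(P, D) = √(P³ - 1)*3 = √(-1 + P³)*3 = 3*√(-1 + P³))
X(12) - 17*N(3, 2)*14 = 12 - 17*3*√(-1 + 3³)*14 = 12 - 17*3*√(-1 + 27)*14 = 12 - 17*3*√26*14 = 12 - 714*√26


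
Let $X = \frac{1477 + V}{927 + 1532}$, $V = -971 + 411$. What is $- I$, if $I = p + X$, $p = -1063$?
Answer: $\frac{2613000}{2459} \approx 1062.6$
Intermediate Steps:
$V = -560$
$X = \frac{917}{2459}$ ($X = \frac{1477 - 560}{927 + 1532} = \frac{917}{2459} \approx 0.37292$)
$I = - \frac{2613000}{2459}$ ($I = -1063 + \frac{917}{2459} = - \frac{2613000}{2459} \approx -1062.6$)
$- I = \left(-1\right) \left(- \frac{2613000}{2459}\right) = \frac{2613000}{2459}$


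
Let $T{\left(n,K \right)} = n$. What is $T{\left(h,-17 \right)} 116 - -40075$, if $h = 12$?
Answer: $41467$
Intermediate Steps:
$T{\left(h,-17 \right)} 116 - -40075 = 12 \cdot 116 - -40075 = 1392 + 40075 = 41467$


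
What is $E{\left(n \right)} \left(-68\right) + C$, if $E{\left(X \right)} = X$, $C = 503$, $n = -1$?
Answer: $571$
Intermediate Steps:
$E{\left(n \right)} \left(-68\right) + C = \left(-1\right) \left(-68\right) + 503 = 68 + 503 = 571$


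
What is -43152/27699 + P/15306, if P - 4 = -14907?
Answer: -357760903/141320298 ≈ -2.5316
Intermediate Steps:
P = -14903 (P = 4 - 14907 = -14903)
-43152/27699 + P/15306 = -43152/27699 - 14903/15306 = -43152*1/27699 - 14903*1/15306 = -14384/9233 - 14903/15306 = -357760903/141320298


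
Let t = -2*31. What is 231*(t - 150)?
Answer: -48972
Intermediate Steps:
t = -62
231*(t - 150) = 231*(-62 - 150) = 231*(-212) = -48972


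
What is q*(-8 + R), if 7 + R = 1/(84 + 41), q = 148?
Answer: -277352/125 ≈ -2218.8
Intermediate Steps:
R = -874/125 (R = -7 + 1/(84 + 41) = -7 + 1/125 = -874/125 ≈ -6.9920)
q*(-8 + R) = 148*(-8 - 874/125) = 148*(-1874/125) = -277352/125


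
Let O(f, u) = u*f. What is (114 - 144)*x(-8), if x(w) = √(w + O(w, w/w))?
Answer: -120*I ≈ -120.0*I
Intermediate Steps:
O(f, u) = f*u
x(w) = √2*√w (x(w) = √(w + w*(w/w)) = √(w + w*1) = √(w + w) = √(2*w) = √2*√w)
(114 - 144)*x(-8) = (114 - 144)*(√2*√(-8)) = -30*√2*2*I*√2 = -120*I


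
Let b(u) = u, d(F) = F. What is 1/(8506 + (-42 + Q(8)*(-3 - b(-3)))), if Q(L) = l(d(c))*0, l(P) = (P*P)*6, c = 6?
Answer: 1/8464 ≈ 0.00011815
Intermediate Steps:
l(P) = 6*P**2 (l(P) = P**2*6 = 6*P**2)
Q(L) = 0 (Q(L) = (6*6**2)*0 = (6*36)*0 = 216*0 = 0)
1/(8506 + (-42 + Q(8)*(-3 - b(-3)))) = 1/(8506 + (-42 + 0*(-3 - 1*(-3)))) = 1/(8506 + (-42 + 0*(-3 + 3))) = 1/(8506 + (-42 + 0*0)) = 1/(8506 + (-42 + 0)) = 1/(8506 - 42) = 1/8464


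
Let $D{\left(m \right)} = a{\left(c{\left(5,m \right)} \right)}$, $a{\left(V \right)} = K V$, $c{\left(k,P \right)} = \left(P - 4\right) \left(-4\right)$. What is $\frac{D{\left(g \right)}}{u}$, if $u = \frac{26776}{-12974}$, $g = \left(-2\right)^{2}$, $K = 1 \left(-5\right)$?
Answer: $0$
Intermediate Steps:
$c{\left(k,P \right)} = 16 - 4 P$ ($c{\left(k,P \right)} = \left(-4 + P\right) \left(-4\right) = 16 - 4 P$)
$K = -5$
$g = 4$
$a{\left(V \right)} = - 5 V$
$D{\left(m \right)} = -80 + 20 m$ ($D{\left(m \right)} = - 5 \left(16 - 4 m\right) = -80 + 20 m$)
$u = - \frac{13388}{6487}$ ($u = 26776 \left(- \frac{1}{12974}\right) = - \frac{13388}{6487} \approx -2.0638$)
$\frac{D{\left(g \right)}}{u} = \frac{-80 + 20 \cdot 4}{- \frac{13388}{6487}} = \left(-80 + 80\right) \left(- \frac{6487}{13388}\right) = 0 \left(- \frac{6487}{13388}\right) = 0$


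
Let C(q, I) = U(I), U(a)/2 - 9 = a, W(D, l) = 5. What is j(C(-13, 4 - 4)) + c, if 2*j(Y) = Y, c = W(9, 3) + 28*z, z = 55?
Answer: 1554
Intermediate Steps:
U(a) = 18 + 2*a
C(q, I) = 18 + 2*I
c = 1545 (c = 5 + 28*55 = 5 + 1540 = 1545)
j(Y) = Y/2
j(C(-13, 4 - 4)) + c = (18 + 2*(4 - 4))/2 + 1545 = (18 + 2*0)/2 + 1545 = (18 + 0)/2 + 1545 = (½)*18 + 1545 = 9 + 1545 = 1554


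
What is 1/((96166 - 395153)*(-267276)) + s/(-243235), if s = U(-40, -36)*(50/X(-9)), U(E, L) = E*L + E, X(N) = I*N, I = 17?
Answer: 372922899736997/198261554855023764 ≈ 0.0018810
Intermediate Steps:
X(N) = 17*N
U(E, L) = E + E*L
s = -70000/153 (s = (-40*(1 - 36))*(50/((17*(-9)))) = (-40*(-35))*(50/(-153)) = 1400*(50*(-1/153)) = 1400*(-50/153) = -70000/153 ≈ -457.52)
1/((96166 - 395153)*(-267276)) + s/(-243235) = 1/((96166 - 395153)*(-267276)) - 70000/153/(-243235) = -1/267276/(-298987) - 70000/153*(-1/243235) = -1/298987*(-1/267276) + 14000/7442991 = 1/79912049412 + 14000/7442991 = 372922899736997/198261554855023764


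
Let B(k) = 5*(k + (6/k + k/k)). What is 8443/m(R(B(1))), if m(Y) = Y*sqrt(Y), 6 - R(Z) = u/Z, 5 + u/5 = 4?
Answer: 135088*sqrt(2)/343 ≈ 556.98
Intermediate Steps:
u = -5 (u = -25 + 5*4 = -25 + 20 = -5)
B(k) = 5 + 5*k + 30/k (B(k) = 5*(k + (6/k + 1)) = 5*(k + (1 + 6/k)) = 5*(1 + k + 6/k) = 5 + 5*k + 30/k)
R(Z) = 6 + 5/Z (R(Z) = 6 - (-5)/Z = 6 + 5/Z)
m(Y) = Y**(3/2)
8443/m(R(B(1))) = 8443/((6 + 5/(5 + 5*1 + 30/1))**(3/2)) = 8443/((6 + 5/(5 + 5 + 30*1))**(3/2)) = 8443/((6 + 5/(5 + 5 + 30))**(3/2)) = 8443/((6 + 5/40)**(3/2)) = 8443/((6 + 5*(1/40))**(3/2)) = 8443/((6 + 1/8)**(3/2)) = 8443/((49/8)**(3/2)) = 8443/((343*sqrt(2)/32)) = 8443*(16*sqrt(2)/343) = 135088*sqrt(2)/343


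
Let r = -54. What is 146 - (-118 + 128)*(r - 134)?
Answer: 2026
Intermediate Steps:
146 - (-118 + 128)*(r - 134) = 146 - (-118 + 128)*(-54 - 134) = 146 - 10*(-188) = 146 - 1*(-1880) = 146 + 1880 = 2026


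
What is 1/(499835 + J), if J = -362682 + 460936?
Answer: 1/598089 ≈ 1.6720e-6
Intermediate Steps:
J = 98254
1/(499835 + J) = 1/(499835 + 98254) = 1/598089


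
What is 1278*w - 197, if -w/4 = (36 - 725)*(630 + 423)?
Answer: 3708842707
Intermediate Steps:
w = 2902068 (w = -4*(36 - 725)*(630 + 423) = -(-2756)*1053 = -4*(-725517) = 2902068)
1278*w - 197 = 1278*2902068 - 197 = 3708842904 - 197 = 3708842707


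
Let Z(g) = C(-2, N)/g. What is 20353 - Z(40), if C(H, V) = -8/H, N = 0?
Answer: 203529/10 ≈ 20353.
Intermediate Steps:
Z(g) = 4/g (Z(g) = (-8/(-2))/g = (-8*(-½))/g = 4/g)
20353 - Z(40) = 20353 - 4/40 = 20353 - 1*⅒ = 20353 - ⅒ = 203529/10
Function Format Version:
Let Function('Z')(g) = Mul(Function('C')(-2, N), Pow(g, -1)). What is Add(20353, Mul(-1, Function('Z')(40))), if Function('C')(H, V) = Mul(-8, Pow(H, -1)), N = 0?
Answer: Rational(203529, 10) ≈ 20353.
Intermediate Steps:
Function('Z')(g) = Mul(4, Pow(g, -1)) (Function('Z')(g) = Mul(Mul(-8, Pow(-2, -1)), Pow(g, -1)) = Mul(Mul(-8, Rational(-1, 2)), Pow(g, -1)) = Mul(4, Pow(g, -1)))
Add(20353, Mul(-1, Function('Z')(40))) = Add(20353, Mul(-1, Mul(4, Pow(40, -1)))) = Add(20353, Mul(-1, Mul(4, Rational(1, 40)))) = Add(20353, Mul(-1, Rational(1, 10))) = Add(20353, Rational(-1, 10)) = Rational(203529, 10)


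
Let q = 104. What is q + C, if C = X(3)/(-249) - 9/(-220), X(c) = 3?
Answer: 1899567/18260 ≈ 104.03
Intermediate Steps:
C = 527/18260 (C = 3/(-249) - 9/(-220) = 3*(-1/249) - 9*(-1/220) = -1/83 + 9/220 = 527/18260 ≈ 0.028861)
q + C = 104 + 527/18260 = 1899567/18260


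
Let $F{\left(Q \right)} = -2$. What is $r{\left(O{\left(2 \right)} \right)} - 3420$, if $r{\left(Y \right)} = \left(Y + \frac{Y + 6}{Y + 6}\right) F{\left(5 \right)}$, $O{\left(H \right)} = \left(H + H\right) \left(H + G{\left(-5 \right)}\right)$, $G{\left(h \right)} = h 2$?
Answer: $-3358$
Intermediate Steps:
$G{\left(h \right)} = 2 h$
$O{\left(H \right)} = 2 H \left(-10 + H\right)$ ($O{\left(H \right)} = \left(H + H\right) \left(H + 2 \left(-5\right)\right) = 2 H \left(H - 10\right) = 2 H \left(-10 + H\right)$)
$r{\left(Y \right)} = -2 - 2 Y$ ($r{\left(Y \right)} = \left(Y + \frac{Y + 6}{Y + 6}\right) \left(-2\right) = \left(Y + \frac{6 + Y}{6 + Y}\right) \left(-2\right) = \left(Y + 1\right) \left(-2\right) = \left(1 + Y\right) \left(-2\right) = -2 - 2 Y$)
$r{\left(O{\left(2 \right)} \right)} - 3420 = \left(-2 - 2 \cdot 2 \cdot 2 \left(-10 + 2\right)\right) - 3420 = \left(-2 - 2 \cdot 2 \cdot 2 \left(-8\right)\right) - 3420 = \left(-2 - -64\right) - 3420 = \left(-2 + 64\right) - 3420 = 62 - 3420 = -3358$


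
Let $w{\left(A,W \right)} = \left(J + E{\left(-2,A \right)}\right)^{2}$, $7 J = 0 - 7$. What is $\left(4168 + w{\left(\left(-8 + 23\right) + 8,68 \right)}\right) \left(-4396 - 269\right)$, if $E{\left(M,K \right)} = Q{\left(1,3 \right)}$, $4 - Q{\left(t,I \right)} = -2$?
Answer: $-19560345$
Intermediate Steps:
$Q{\left(t,I \right)} = 6$ ($Q{\left(t,I \right)} = 4 - -2 = 4 + 2 = 6$)
$E{\left(M,K \right)} = 6$
$J = -1$ ($J = \frac{0 - 7}{7} = \frac{1}{7} \left(-7\right) = -1$)
$w{\left(A,W \right)} = 25$ ($w{\left(A,W \right)} = \left(-1 + 6\right)^{2} = 5^{2} = 25$)
$\left(4168 + w{\left(\left(-8 + 23\right) + 8,68 \right)}\right) \left(-4396 - 269\right) = \left(4168 + 25\right) \left(-4396 - 269\right) = 4193 \left(-4665\right) = -19560345$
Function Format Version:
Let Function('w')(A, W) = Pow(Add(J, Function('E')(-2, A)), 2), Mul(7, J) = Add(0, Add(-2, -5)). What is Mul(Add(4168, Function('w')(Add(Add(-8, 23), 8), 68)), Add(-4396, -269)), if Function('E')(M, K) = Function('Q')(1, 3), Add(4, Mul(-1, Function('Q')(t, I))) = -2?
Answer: -19560345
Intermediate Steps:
Function('Q')(t, I) = 6 (Function('Q')(t, I) = Add(4, Mul(-1, -2)) = Add(4, 2) = 6)
Function('E')(M, K) = 6
J = -1 (J = Mul(Rational(1, 7), Add(0, Add(-2, -5))) = Mul(Rational(1, 7), Add(0, -7)) = Mul(Rational(1, 7), -7) = -1)
Function('w')(A, W) = 25 (Function('w')(A, W) = Pow(Add(-1, 6), 2) = Pow(5, 2) = 25)
Mul(Add(4168, Function('w')(Add(Add(-8, 23), 8), 68)), Add(-4396, -269)) = Mul(Add(4168, 25), Add(-4396, -269)) = Mul(4193, -4665) = -19560345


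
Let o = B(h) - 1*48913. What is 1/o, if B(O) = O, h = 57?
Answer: -1/48856 ≈ -2.0468e-5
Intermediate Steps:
o = -48856 (o = 57 - 1*48913 = 57 - 48913 = -48856)
1/o = 1/(-48856) = -1/48856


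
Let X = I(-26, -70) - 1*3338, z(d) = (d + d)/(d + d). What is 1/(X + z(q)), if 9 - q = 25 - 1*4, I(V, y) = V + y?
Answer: -1/3433 ≈ -0.00029129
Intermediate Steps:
q = -12 (q = 9 - (25 - 1*4) = 9 - (25 - 4) = 9 - 1*21 = 9 - 21 = -12)
z(d) = 1 (z(d) = (2*d)/((2*d)) = (2*d)*(1/(2*d)) = 1)
X = -3434 (X = (-26 - 70) - 1*3338 = -96 - 3338 = -3434)
1/(X + z(q)) = 1/(-3434 + 1) = 1/(-3433) = -1/3433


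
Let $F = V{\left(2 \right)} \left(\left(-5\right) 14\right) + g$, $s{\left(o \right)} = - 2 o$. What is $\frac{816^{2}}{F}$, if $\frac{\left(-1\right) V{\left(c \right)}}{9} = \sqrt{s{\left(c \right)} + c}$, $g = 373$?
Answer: $\frac{248364288}{932929} - \frac{419489280 i \sqrt{2}}{932929} \approx 266.22 - 635.9 i$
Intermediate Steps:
$V{\left(c \right)} = - 9 \sqrt{- c}$ ($V{\left(c \right)} = - 9 \sqrt{- 2 c + c} = - 9 \sqrt{- c}$)
$F = 373 + 630 i \sqrt{2}$ ($F = - 9 \sqrt{\left(-1\right) 2} \left(\left(-5\right) 14\right) + 373 = - 9 \sqrt{-2} \left(-70\right) + 373 = - 9 i \sqrt{2} \left(-70\right) + 373 = 630 i \sqrt{2} + 373 = 373 + 630 i \sqrt{2} \approx 373.0 + 890.95 i$)
$\frac{816^{2}}{F} = \frac{816^{2}}{373 + 630 i \sqrt{2}} = \frac{665856}{373 + 630 i \sqrt{2}}$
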